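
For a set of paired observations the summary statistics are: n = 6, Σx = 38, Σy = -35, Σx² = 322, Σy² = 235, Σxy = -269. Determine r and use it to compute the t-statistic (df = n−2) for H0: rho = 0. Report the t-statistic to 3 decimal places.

-5.790

S_xy = nΣxy − ΣxΣy = 6·(-269) − 38·(-35) = -1614 − (-1330) = -284
S_xx = nΣx² − (Σx)² = 6·322 − 38² = 1932 − 1444 = 488
S_yy = nΣy² − (Σy)² = 6·235 − (-35)² = 1410 − 1225 = 185
r = S_xy / √(S_xx·S_yy) = -284 / √(488·185) = -284 / √90280 = -284 / 300.4663 = -0.9452
t = r·√(n−2)/√(1−r²) = -0.9452·√4 / √(1−0.893403) = -1.890400 / 0.326492 = -5.790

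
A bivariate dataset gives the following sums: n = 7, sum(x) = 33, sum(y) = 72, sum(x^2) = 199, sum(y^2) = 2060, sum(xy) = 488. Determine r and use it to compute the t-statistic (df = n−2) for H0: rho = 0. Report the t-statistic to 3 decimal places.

Numerator: nΣxy − (Σx)(Σy) = 7·488 − (33)(72) = 1040
Denominator: √[(nΣx²−(Σx)²)(nΣy²−(Σy)²)]
  nΣx²−(Σx)² = 7·199 − 1089 = 304;  nΣy²−(Σy)² = 7·2060 − 5184 = 9236
  √(304·9236) = √2807744 = 1675.6324
r = 1040 / 1675.6324 = 0.6207
t = r·√(n−2)/√(1−r²) = 0.6207·√5 / √(1−0.385268) = 1.387927 / 0.784048 = 1.770

1.770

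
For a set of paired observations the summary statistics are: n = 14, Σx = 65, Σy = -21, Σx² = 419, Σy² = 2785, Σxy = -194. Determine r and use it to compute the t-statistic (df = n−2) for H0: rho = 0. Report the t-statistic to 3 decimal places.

S_xy = nΣxy − ΣxΣy = 14·(-194) − 65·(-21) = -2716 − (-1365) = -1351
S_xx = nΣx² − (Σx)² = 14·419 − 65² = 5866 − 4225 = 1641
S_yy = nΣy² − (Σy)² = 14·2785 − (-21)² = 38990 − 441 = 38549
r = S_xy / √(S_xx·S_yy) = -1351 / √(1641·38549) = -1351 / √63258909 = -1351 / 7953.5469 = -0.1699
t = r·√(n−2)/√(1−r²) = -0.1699·√12 / √(1−0.028866) = -0.588551 / 0.985461 = -0.597

-0.597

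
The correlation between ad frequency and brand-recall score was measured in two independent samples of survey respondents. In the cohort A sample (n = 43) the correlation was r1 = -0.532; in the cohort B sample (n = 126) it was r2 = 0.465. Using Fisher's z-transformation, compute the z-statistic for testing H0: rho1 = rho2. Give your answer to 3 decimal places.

-6.025

Fisher z-transforms: z1 = atanh(-0.532) = -0.592931, z2 = atanh(0.465) = 0.503672; difference d = -1.096603
Var(d) = 1/40 + 1/123 = 0.0250000 + 0.0081301 = 0.0331301
z = d/√Var(d) = -1.096603 / √0.0331301 = -1.096603 / 0.182017 = -6.025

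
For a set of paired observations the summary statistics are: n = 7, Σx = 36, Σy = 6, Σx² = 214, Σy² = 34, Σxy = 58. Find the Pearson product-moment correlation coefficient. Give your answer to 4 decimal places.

0.9406

Numerator: nΣxy − (Σx)(Σy) = 7·58 − (36)(6) = 190
Denominator: √[(nΣx²−(Σx)²)(nΣy²−(Σy)²)]
  nΣx²−(Σx)² = 7·214 − 1296 = 202;  nΣy²−(Σy)² = 7·34 − 36 = 202
  √(202·202) = √40804 = 202.0000
r = 190 / 202.0000 = 0.9406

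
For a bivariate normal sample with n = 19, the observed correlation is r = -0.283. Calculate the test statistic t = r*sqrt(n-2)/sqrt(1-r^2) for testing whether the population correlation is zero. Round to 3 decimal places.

t = r·√(n−2) / √(1−r²) with r = -0.283, n = 19
  = -0.283·√17 / √(1 − 0.080089)
  = -0.283·4.123106 / 0.959120
  = -1.166839 / 0.959120 = -1.217

-1.217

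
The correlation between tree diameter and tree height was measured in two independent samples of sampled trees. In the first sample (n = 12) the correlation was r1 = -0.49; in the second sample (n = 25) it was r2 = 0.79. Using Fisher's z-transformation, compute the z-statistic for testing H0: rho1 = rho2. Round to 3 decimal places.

-4.063

Fisher z-transforms: z1 = atanh(-0.49) = -0.536060, z2 = atanh(0.79) = 1.071432; difference d = -1.607492
Var(d) = 1/9 + 1/22 = 0.1111111 + 0.0454545 = 0.1565656
z = d/√Var(d) = -1.607492 / √0.1565656 = -1.607492 / 0.395684 = -4.063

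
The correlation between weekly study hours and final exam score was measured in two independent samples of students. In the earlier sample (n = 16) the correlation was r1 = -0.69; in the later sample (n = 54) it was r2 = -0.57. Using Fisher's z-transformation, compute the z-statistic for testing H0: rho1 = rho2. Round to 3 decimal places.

Fisher z-transforms: z1 = atanh(-0.69) = -0.847956, z2 = atanh(-0.57) = -0.647523; difference d = -0.200433
Var(d) = 1/13 + 1/51 = 0.0769231 + 0.0196078 = 0.0965309
z = d/√Var(d) = -0.200433 / √0.0965309 = -0.200433 / 0.310694 = -0.645

-0.645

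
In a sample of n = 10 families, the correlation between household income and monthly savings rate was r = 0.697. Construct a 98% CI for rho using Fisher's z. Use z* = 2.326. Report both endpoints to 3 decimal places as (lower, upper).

z_r = atanh(0.697) = 0.861442;  SE = 1/√(n−3) = 1/√7 = 0.377964
z-limits: 0.861442 ± 2.326·0.377964 = 0.861442 ± 0.879144 = [-0.017702, 1.740586]
ρ-limits: (tanh -0.017702, tanh 1.740586) = (-0.018, 0.940)

(-0.018, 0.940)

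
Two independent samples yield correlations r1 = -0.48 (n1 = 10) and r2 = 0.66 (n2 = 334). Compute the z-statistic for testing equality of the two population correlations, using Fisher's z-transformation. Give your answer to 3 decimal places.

z1 = atanh(-0.48) = -0.522984,  z2 = atanh(0.66) = 0.792814
SE = √(1/(n1−3) + 1/(n2−3)) = √(1/7 + 1/331) = √(0.1428571 + 0.0030211) = √0.1458782 = 0.381940
z = (z1 − z2)/SE = (-0.522984 − 0.792814) / 0.381940 = -1.315798 / 0.381940 = -3.445

-3.445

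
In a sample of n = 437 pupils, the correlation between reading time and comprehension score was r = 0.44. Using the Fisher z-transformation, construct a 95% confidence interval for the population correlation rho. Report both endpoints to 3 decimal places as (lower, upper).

z_r = atanh(0.44) = 0.472231;  SE = 1/√(n−3) = 1/√434 = 0.048002
z-limits: 0.472231 ± 1.960·0.048002 = 0.472231 ± 0.094084 = [0.378147, 0.566315]
ρ-limits: (tanh 0.378147, tanh 0.566315) = (0.361, 0.513)

(0.361, 0.513)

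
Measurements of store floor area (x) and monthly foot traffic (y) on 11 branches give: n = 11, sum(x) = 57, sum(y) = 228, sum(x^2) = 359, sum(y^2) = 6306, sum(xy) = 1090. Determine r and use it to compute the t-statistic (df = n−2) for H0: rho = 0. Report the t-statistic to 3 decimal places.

Numerator: nΣxy − (Σx)(Σy) = 11·1090 − (57)(228) = -1006
Denominator: √[(nΣx²−(Σx)²)(nΣy²−(Σy)²)]
  nΣx²−(Σx)² = 11·359 − 3249 = 700;  nΣy²−(Σy)² = 11·6306 − 51984 = 17382
  √(700·17382) = √12167400 = 3488.1800
r = -1006 / 3488.1800 = -0.2884
t = r·√(n−2)/√(1−r²) = -0.2884·√9 / √(1−0.083175) = -0.865200 / 0.957510 = -0.904

-0.904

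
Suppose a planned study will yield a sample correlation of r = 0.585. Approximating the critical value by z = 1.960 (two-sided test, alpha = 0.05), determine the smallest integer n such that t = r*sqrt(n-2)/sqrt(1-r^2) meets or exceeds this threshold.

Need r·√(n−2)/√(1−r²) ≥ 1.960
√(n−2) ≥ 1.960·√(1−0.342225) / 0.585 = 1.960·0.811033 / 0.585 = 2.7173
n−2 ≥ 7.3837  ⇒  n ≥ 9.3837
Smallest integer n = 10

10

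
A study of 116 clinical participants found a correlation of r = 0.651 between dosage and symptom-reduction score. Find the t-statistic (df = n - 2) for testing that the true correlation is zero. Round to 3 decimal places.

9.157

1 − r² = 1 − 0.423801 = 0.576199;  √(1−r²) = 0.759078
√(n−2) = √114 = 10.677078
t = r·√(n−2)/√(1−r²) = 0.651 · 10.677078 / 0.759078 = 9.157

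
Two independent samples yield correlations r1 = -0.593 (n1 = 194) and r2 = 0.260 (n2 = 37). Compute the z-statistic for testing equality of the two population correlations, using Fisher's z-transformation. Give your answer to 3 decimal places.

z1 = atanh(-0.593) = -0.682281,  z2 = atanh(0.260) = 0.266108
SE = √(1/(n1−3) + 1/(n2−3)) = √(1/191 + 1/34) = √(0.0052356 + 0.0294118) = √0.0346474 = 0.186138
z = (z1 − z2)/SE = (-0.682281 − 0.266108) / 0.186138 = -0.948389 / 0.186138 = -5.095

-5.095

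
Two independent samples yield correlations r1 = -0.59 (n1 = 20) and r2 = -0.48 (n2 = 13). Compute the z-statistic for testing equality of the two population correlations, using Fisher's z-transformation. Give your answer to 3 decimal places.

Fisher z-transforms: z1 = atanh(-0.59) = -0.677666, z2 = atanh(-0.48) = -0.522984; difference d = -0.154682
Var(d) = 1/17 + 1/10 = 0.0588235 + 0.1000000 = 0.1588235
z = d/√Var(d) = -0.154682 / √0.1588235 = -0.154682 / 0.398527 = -0.388

-0.388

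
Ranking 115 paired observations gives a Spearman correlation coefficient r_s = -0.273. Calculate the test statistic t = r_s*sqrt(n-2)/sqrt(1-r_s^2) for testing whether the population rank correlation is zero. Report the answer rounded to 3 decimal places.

1 − r_s² = 1 − 0.074529 = 0.925471;  √(1−r_s²) = 0.962014
√(n−2) = √113 = 10.630146
t = r_s·√(n−2)/√(1−r_s²) = -0.273 · 10.630146 / 0.962014 = -3.017

-3.017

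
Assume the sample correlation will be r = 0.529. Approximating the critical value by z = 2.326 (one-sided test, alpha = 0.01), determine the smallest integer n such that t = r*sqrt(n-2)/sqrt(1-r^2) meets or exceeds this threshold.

Need r·√(n−2)/√(1−r²) ≥ 2.326
√(n−2) ≥ 2.326·√(1−0.279841) / 0.529 = 2.326·0.848622 / 0.529 = 3.7314
n−2 ≥ 13.9233  ⇒  n ≥ 15.9233
Smallest integer n = 16

16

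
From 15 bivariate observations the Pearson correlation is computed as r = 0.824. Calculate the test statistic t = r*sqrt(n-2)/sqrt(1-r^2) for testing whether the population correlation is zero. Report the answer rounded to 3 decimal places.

5.244

t = r·√(n−2) / √(1−r²) with r = 0.824, n = 15
  = 0.824·√13 / √(1 − 0.678976)
  = 0.824·3.605551 / 0.566590
  = 2.970974 / 0.566590 = 5.244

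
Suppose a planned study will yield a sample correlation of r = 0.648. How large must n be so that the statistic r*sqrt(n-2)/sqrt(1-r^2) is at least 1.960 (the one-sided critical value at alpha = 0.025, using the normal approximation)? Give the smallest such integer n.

r√(n−2)/√(1−r²) ≥ 1.960  ⇔  n−2 ≥ (1.960)²·(1−r²)/r²
(1−r²)/r² = (1−0.419904)/0.419904 = 1.3815
n ≥ 2 + 3.8416·1.3815 = 2 + 5.3072 = 7.3072
⌈7.3072⌉ = 8

8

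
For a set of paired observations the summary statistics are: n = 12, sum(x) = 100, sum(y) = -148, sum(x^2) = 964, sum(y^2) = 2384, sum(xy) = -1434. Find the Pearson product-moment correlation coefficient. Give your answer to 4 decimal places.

-0.7427

Numerator: nΣxy − (Σx)(Σy) = 12·(-1434) − (100)(-148) = -2408
Denominator: √[(nΣx²−(Σx)²)(nΣy²−(Σy)²)]
  nΣx²−(Σx)² = 12·964 − 10000 = 1568;  nΣy²−(Σy)² = 12·2384 − 21904 = 6704
  √(1568·6704) = √10511872 = 3242.2017
r = -2408 / 3242.2017 = -0.7427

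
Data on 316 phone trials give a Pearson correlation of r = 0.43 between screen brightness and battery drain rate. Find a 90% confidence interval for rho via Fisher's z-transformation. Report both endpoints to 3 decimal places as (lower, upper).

(0.351, 0.503)

Fisher z: z_r = atanh(r) = ½·ln((1+0.43)/(1−0.43)) = 0.459897
SE(z) = 1/√(n−3) = 1/√313 = 0.056523
90% ⇒ z* = 1.645; margin = 1.645·0.056523 = 0.092980
CI on z-scale: (0.366917, 0.552877)
Back-transform: tanh(0.366917) = 0.351292, tanh(0.552877) = 0.502673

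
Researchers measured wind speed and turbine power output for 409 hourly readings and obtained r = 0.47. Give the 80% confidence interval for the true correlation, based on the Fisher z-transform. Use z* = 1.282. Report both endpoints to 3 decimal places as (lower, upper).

(0.419, 0.518)

Fisher z: z_r = atanh(r) = ½·ln((1+0.47)/(1−0.47)) = 0.510070
SE(z) = 1/√(n−3) = 1/√406 = 0.049629
80% ⇒ z* = 1.282; margin = 1.282·0.049629 = 0.063624
CI on z-scale: (0.446446, 0.573694)
Back-transform: tanh(0.446446) = 0.418973, tanh(0.573694) = 0.518067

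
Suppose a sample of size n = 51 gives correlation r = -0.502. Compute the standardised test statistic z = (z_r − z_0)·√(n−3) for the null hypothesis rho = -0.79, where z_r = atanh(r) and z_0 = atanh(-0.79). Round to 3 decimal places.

3.599

Fisher z: atanh(-0.502) = -0.551976, atanh(-0.79) = -1.071432
z = (z_r − z_0)·√(n−3) = (-0.551976 − (-1.071432))·√48 = 0.519456 · 6.928203 = 3.599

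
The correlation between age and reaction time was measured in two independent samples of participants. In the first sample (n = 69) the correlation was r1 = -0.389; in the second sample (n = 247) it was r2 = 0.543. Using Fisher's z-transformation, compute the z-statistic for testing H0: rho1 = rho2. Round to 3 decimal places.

-7.345

z1 = atanh(-0.389) = -0.410621,  z2 = atanh(0.543) = 0.608400
SE = √(1/(n1−3) + 1/(n2−3)) = √(1/66 + 1/244) = √(0.0151515 + 0.0040984) = √0.0192499 = 0.138744
z = (z1 − z2)/SE = (-0.410621 − 0.608400) / 0.138744 = -1.019021 / 0.138744 = -7.345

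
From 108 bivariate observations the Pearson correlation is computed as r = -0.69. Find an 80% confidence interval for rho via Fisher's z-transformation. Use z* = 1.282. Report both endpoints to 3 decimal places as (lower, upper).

Fisher z: z_r = atanh(r) = ½·ln((1+(-0.69))/(1−(-0.69))) = -0.847956
SE(z) = 1/√(n−3) = 1/√105 = 0.097590
80% ⇒ z* = 1.282; margin = 1.282·0.097590 = 0.125110
CI on z-scale: (-0.973066, -0.722846)
Back-transform: tanh(-0.973066) = -0.750049, tanh(-0.722846) = -0.618669

(-0.750, -0.619)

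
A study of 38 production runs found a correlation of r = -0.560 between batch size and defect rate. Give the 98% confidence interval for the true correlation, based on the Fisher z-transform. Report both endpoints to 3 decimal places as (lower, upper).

(-0.772, -0.235)

Fisher z: z_r = atanh(r) = ½·ln((1+(-0.560))/(1−(-0.560))) = -0.632833
SE(z) = 1/√(n−3) = 1/√35 = 0.169031
98% ⇒ z* = 2.326; margin = 2.326·0.169031 = 0.393166
CI on z-scale: (-1.025999, -0.239667)
Back-transform: tanh(-1.025999) = -0.772299, tanh(-0.239667) = -0.235181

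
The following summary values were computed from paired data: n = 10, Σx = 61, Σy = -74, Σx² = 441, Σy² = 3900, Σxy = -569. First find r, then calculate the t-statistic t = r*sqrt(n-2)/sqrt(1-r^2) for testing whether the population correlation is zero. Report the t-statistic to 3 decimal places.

-0.714

S_xy = nΣxy − ΣxΣy = 10·(-569) − 61·(-74) = -5690 − (-4514) = -1176
S_xx = nΣx² − (Σx)² = 10·441 − 61² = 4410 − 3721 = 689
S_yy = nΣy² − (Σy)² = 10·3900 − (-74)² = 39000 − 5476 = 33524
r = S_xy / √(S_xx·S_yy) = -1176 / √(689·33524) = -1176 / √23098036 = -1176 / 4806.0416 = -0.2447
t = r·√(n−2)/√(1−r²) = -0.2447·√8 / √(1−0.059878) = -0.692116 / 0.969599 = -0.714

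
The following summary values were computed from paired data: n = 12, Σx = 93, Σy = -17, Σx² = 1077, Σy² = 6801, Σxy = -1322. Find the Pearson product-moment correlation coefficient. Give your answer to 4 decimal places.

Numerator: nΣxy − (Σx)(Σy) = 12·(-1322) − (93)(-17) = -14283
Denominator: √[(nΣx²−(Σx)²)(nΣy²−(Σy)²)]
  nΣx²−(Σx)² = 12·1077 − 8649 = 4275;  nΣy²−(Σy)² = 12·6801 − 289 = 81323
  √(4275·81323) = √347655825 = 18645.5310
r = -14283 / 18645.5310 = -0.7660

-0.7660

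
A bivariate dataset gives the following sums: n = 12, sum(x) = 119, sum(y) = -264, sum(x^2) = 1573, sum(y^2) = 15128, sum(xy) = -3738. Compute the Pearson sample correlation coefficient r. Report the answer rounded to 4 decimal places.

-0.5853

Numerator: nΣxy − (Σx)(Σy) = 12·(-3738) − (119)(-264) = -13440
Denominator: √[(nΣx²−(Σx)²)(nΣy²−(Σy)²)]
  nΣx²−(Σx)² = 12·1573 − 14161 = 4715;  nΣy²−(Σy)² = 12·15128 − 69696 = 111840
  √(4715·111840) = √527325600 = 22963.5712
r = -13440 / 22963.5712 = -0.5853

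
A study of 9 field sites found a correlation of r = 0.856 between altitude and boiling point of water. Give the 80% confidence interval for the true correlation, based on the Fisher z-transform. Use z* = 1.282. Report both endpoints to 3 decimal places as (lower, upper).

(0.638, 0.947)

Fisher z: z_r = atanh(r) = ½·ln((1+0.856)/(1−0.856)) = 1.278183
SE(z) = 1/√(n−3) = 1/√6 = 0.408248
80% ⇒ z* = 1.282; margin = 1.282·0.408248 = 0.523374
CI on z-scale: (0.754809, 1.801557)
Back-transform: tanh(0.754809) = 0.638009, tanh(1.801557) = 0.946967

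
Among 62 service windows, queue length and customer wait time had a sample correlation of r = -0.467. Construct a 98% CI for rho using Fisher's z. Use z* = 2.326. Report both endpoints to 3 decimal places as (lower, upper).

z_r = atanh(-0.467) = -0.506227;  SE = 1/√(n−3) = 1/√59 = 0.130189
z-limits: -0.506227 ± 2.326·0.130189 = -0.506227 ± 0.302820 = [-0.809047, -0.203407]
ρ-limits: (tanh -0.809047, tanh -0.203407) = (-0.669, -0.201)

(-0.669, -0.201)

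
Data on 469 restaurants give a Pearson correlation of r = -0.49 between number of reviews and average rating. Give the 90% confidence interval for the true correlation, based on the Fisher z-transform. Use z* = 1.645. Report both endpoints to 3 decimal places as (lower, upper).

(-0.546, -0.430)

Fisher z: z_r = atanh(r) = ½·ln((1+(-0.49))/(1−(-0.49))) = -0.536060
SE(z) = 1/√(n−3) = 1/√466 = 0.046324
90% ⇒ z* = 1.645; margin = 1.645·0.046324 = 0.076203
CI on z-scale: (-0.612263, -0.459857)
Back-transform: tanh(-0.612263) = -0.545718, tanh(-0.459857) = -0.429968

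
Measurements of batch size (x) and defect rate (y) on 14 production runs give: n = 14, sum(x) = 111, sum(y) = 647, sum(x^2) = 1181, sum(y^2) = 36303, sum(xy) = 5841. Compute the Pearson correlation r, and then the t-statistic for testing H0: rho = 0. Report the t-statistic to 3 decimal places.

2.067

S_xy = nΣxy − ΣxΣy = 14·5841 − 111·647 = 81774 − 71817 = 9957
S_xx = nΣx² − (Σx)² = 14·1181 − 111² = 16534 − 12321 = 4213
S_yy = nΣy² − (Σy)² = 14·36303 − 647² = 508242 − 418609 = 89633
r = S_xy / √(S_xx·S_yy) = 9957 / √(4213·89633) = 9957 / √377623829 = 9957 / 19432.5456 = 0.5124
t = r·√(n−2)/√(1−r²) = 0.5124·√12 / √(1−0.262554) = 1.775006 / 0.858747 = 2.067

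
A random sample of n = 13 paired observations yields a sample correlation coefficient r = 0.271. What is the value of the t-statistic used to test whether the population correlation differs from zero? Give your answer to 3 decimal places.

t = r·√(n−2) / √(1−r²) with r = 0.271, n = 13
  = 0.271·√11 / √(1 − 0.073441)
  = 0.271·3.316625 / 0.962579
  = 0.898805 / 0.962579 = 0.934

0.934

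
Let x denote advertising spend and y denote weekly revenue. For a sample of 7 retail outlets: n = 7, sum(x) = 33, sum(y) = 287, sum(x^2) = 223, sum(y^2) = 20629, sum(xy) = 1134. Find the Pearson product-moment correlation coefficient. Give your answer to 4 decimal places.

-0.2833

S_xy = nΣxy − ΣxΣy = 7·1134 − 33·287 = 7938 − 9471 = -1533
S_xx = nΣx² − (Σx)² = 7·223 − 33² = 1561 − 1089 = 472
S_yy = nΣy² − (Σy)² = 7·20629 − 287² = 144403 − 82369 = 62034
r = S_xy / √(S_xx·S_yy) = -1533 / √(472·62034) = -1533 / √29280048 = -1533 / 5411.1041 = -0.2833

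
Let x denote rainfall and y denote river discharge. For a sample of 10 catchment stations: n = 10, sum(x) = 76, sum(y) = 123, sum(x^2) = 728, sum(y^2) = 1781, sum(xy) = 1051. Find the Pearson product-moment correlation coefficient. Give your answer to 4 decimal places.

0.5787

Numerator: nΣxy − (Σx)(Σy) = 10·1051 − (76)(123) = 1162
Denominator: √[(nΣx²−(Σx)²)(nΣy²−(Σy)²)]
  nΣx²−(Σx)² = 10·728 − 5776 = 1504;  nΣy²−(Σy)² = 10·1781 − 15129 = 2681
  √(1504·2681) = √4032224 = 2008.0398
r = 1162 / 2008.0398 = 0.5787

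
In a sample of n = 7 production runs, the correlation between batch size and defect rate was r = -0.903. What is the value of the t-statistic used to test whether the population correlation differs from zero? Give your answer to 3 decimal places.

1 − r² = 1 − 0.815409 = 0.184591;  √(1−r²) = 0.429641
√(n−2) = √5 = 2.236068
t = r·√(n−2)/√(1−r²) = -0.903 · 2.236068 / 0.429641 = -4.700

-4.700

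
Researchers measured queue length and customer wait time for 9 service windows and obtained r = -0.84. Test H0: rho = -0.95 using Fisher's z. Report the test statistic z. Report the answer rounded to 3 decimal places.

1.496

Fisher z: atanh(-0.84) = -1.221174, atanh(-0.95) = -1.831781
z = (z_r − z_0)·√(n−3) = (-1.221174 − (-1.831781))·√6 = 0.610607 · 2.449490 = 1.496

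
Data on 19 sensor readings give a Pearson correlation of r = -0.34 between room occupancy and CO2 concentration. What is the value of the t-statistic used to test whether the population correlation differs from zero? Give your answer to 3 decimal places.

-1.491

1 − r² = 1 − 0.1156 = 0.8844;  √(1−r²) = 0.940425
√(n−2) = √17 = 4.123106
t = r·√(n−2)/√(1−r²) = -0.34 · 4.123106 / 0.940425 = -1.491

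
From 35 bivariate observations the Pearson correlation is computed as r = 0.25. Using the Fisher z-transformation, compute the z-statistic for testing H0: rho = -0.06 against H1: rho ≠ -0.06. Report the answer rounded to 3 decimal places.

1.785

Fisher z: atanh(0.25) = 0.255413, atanh(-0.06) = -0.060072
z = (z_r − z_0)·√(n−3) = (0.255413 − (-0.060072))·√32 = 0.315485 · 5.656854 = 1.785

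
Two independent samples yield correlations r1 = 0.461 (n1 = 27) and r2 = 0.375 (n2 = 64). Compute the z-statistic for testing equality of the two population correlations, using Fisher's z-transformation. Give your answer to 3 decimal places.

Fisher z-transforms: z1 = atanh(0.461) = 0.498580, z2 = atanh(0.375) = 0.394229; difference d = 0.104351
Var(d) = 1/24 + 1/61 = 0.0416667 + 0.0163934 = 0.0580601
z = d/√Var(d) = 0.104351 / √0.0580601 = 0.104351 / 0.240957 = 0.433

0.433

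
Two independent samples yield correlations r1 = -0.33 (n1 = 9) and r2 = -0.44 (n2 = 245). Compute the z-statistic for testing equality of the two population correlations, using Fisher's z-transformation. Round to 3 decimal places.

0.313

Fisher z-transforms: z1 = atanh(-0.33) = -0.342828, z2 = atanh(-0.44) = -0.472231; difference d = 0.129403
Var(d) = 1/6 + 1/242 = 0.1666667 + 0.0041322 = 0.1707989
z = d/√Var(d) = 0.129403 / √0.1707989 = 0.129403 / 0.413278 = 0.313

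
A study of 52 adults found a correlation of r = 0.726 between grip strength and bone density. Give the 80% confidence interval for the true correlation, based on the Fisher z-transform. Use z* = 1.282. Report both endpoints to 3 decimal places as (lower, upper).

z_r = atanh(0.726) = 0.920217;  SE = 1/√(n−3) = 1/√49 = 0.142857
z-limits: 0.920217 ± 1.282·0.142857 = 0.920217 ± 0.183143 = [0.737074, 1.103360]
ρ-limits: (tanh 0.737074, tanh 1.103360) = (0.627, 0.802)

(0.627, 0.802)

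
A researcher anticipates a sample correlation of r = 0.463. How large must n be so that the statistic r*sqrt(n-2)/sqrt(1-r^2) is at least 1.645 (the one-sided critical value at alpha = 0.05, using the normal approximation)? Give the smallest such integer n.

12

Need r·√(n−2)/√(1−r²) ≥ 1.645
√(n−2) ≥ 1.645·√(1−0.214369) / 0.463 = 1.645·0.886358 / 0.463 = 3.1492
n−2 ≥ 9.9175  ⇒  n ≥ 11.9175
Smallest integer n = 12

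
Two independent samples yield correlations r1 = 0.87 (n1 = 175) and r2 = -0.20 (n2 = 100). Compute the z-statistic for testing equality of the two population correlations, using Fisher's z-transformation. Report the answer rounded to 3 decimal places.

Fisher z-transforms: z1 = atanh(0.87) = 1.333080, z2 = atanh(-0.20) = -0.202733; difference d = 1.535813
Var(d) = 1/172 + 1/97 = 0.0058140 + 0.0103093 = 0.0161233
z = d/√Var(d) = 1.535813 / √0.0161233 = 1.535813 / 0.126978 = 12.095

12.095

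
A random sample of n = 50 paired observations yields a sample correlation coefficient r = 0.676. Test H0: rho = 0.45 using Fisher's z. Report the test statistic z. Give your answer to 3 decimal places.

2.310

z_r = atanh(0.676) = 0.821711,  z_0 = atanh(0.45) = 0.484700
SE = 1/√(n−3) = 1/√47 = 0.145865
z = (z_r − z_0)/SE = (0.821711 − 0.484700) / 0.145865 = 0.337011 / 0.145865 = 2.310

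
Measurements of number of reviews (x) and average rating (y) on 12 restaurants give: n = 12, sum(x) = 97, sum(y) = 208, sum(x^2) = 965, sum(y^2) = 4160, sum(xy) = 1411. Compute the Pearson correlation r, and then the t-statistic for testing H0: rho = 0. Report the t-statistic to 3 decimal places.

-5.177

Numerator: nΣxy − (Σx)(Σy) = 12·1411 − (97)(208) = -3244
Denominator: √[(nΣx²−(Σx)²)(nΣy²−(Σy)²)]
  nΣx²−(Σx)² = 12·965 − 9409 = 2171;  nΣy²−(Σy)² = 12·4160 − 43264 = 6656
  √(2171·6656) = √14450176 = 3801.3387
r = -3244 / 3801.3387 = -0.8534
t = r·√(n−2)/√(1−r²) = -0.8534·√10 / √(1−0.728292) = -2.698688 / 0.521256 = -5.177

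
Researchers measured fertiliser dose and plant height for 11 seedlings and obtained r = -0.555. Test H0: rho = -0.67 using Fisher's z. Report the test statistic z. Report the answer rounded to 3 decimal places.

0.524

z_r = atanh(-0.555) = -0.625578,  z_0 = atanh(-0.67) = -0.810743
SE = 1/√(n−3) = 1/√8 = 0.353553
z = (z_r − z_0)/SE = (-0.625578 − (-0.810743)) / 0.353553 = 0.185165 / 0.353553 = 0.524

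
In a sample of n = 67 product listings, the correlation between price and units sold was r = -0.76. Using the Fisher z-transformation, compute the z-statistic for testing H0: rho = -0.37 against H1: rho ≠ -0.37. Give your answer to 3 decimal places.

Fisher z: atanh(-0.76) = -0.996215, atanh(-0.37) = -0.388423
z = (z_r − z_0)·√(n−3) = (-0.996215 − (-0.388423))·√64 = -0.607792 · 8.000000 = -4.862

-4.862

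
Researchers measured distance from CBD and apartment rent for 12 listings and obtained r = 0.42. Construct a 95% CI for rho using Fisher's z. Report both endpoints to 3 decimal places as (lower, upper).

(-0.203, 0.801)

Fisher z: z_r = atanh(r) = ½·ln((1+0.42)/(1−0.42)) = 0.447692
SE(z) = 1/√(n−3) = 1/√9 = 0.333333
95% ⇒ z* = 1.960; margin = 1.960·0.333333 = 0.653333
CI on z-scale: (-0.205641, 1.101025)
Back-transform: tanh(-0.205641) = -0.202790, tanh(1.101025) = 0.800867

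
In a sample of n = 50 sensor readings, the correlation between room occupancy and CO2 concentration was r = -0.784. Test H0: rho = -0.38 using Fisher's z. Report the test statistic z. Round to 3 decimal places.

-4.495

Fisher z: atanh(-0.784) = -1.055667, atanh(-0.38) = -0.400060
z = (z_r − z_0)·√(n−3) = (-1.055667 − (-0.400060))·√47 = -0.655607 · 6.855655 = -4.495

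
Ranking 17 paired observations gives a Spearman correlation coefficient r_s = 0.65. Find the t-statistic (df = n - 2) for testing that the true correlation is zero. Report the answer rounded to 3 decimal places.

t = r_s·√(n−2) / √(1−r_s²) with r_s = 0.65, n = 17
  = 0.65·√15 / √(1 − 0.4225)
  = 0.65·3.872983 / 0.759934
  = 2.517439 / 0.759934 = 3.313

3.313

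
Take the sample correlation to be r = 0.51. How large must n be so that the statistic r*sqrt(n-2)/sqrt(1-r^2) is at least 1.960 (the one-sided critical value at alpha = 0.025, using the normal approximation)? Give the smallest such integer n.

13

r√(n−2)/√(1−r²) ≥ 1.960  ⇔  n−2 ≥ (1.960)²·(1−r²)/r²
(1−r²)/r² = (1−0.2601)/0.2601 = 2.8447
n ≥ 2 + 3.8416·2.8447 = 2 + 10.9282 = 12.9282
⌈12.9282⌉ = 13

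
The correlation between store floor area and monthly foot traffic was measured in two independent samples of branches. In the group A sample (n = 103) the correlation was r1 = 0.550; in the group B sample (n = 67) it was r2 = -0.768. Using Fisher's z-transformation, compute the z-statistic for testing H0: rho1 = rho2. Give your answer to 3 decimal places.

z1 = atanh(0.550) = 0.618381,  z2 = atanh(-0.768) = -1.015433
SE = √(1/(n1−3) + 1/(n2−3)) = √(1/100 + 1/64) = √(0.0100000 + 0.0156250) = √0.0256250 = 0.160078
z = (z1 − z2)/SE = (0.618381 − (-1.015433)) / 0.160078 = 1.633814 / 0.160078 = 10.206

10.206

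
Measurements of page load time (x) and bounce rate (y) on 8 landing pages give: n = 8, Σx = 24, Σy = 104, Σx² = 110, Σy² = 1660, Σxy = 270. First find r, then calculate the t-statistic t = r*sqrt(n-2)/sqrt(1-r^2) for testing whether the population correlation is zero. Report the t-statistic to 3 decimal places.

S_xy = nΣxy − ΣxΣy = 8·270 − 24·104 = 2160 − 2496 = -336
S_xx = nΣx² − (Σx)² = 8·110 − 24² = 880 − 576 = 304
S_yy = nΣy² − (Σy)² = 8·1660 − 104² = 13280 − 10816 = 2464
r = S_xy / √(S_xx·S_yy) = -336 / √(304·2464) = -336 / √749056 = -336 / 865.4802 = -0.3882
t = r·√(n−2)/√(1−r²) = -0.3882·√6 / √(1−0.150699) = -0.950892 / 0.921575 = -1.032

-1.032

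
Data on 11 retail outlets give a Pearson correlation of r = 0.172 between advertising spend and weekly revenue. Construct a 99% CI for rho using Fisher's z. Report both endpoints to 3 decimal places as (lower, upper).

(-0.627, 0.795)

z_r = atanh(0.172) = 0.173727;  SE = 1/√(n−3) = 1/√8 = 0.353553
z-limits: 0.173727 ± 2.576·0.353553 = 0.173727 ± 0.910753 = [-0.737026, 1.084480]
ρ-limits: (tanh -0.737026, tanh 1.084480) = (-0.627, 0.795)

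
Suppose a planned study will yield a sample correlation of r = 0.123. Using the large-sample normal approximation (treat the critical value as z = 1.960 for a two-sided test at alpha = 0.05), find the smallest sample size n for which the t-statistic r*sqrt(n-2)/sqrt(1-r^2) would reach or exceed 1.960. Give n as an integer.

Need r·√(n−2)/√(1−r²) ≥ 1.960
√(n−2) ≥ 1.960·√(1−0.015129) / 0.123 = 1.960·0.992407 / 0.123 = 15.8140
n−2 ≥ 250.0826  ⇒  n ≥ 252.0826
Smallest integer n = 253

253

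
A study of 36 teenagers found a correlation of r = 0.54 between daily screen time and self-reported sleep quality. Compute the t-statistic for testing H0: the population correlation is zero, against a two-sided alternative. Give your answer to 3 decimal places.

3.741

1 − r² = 1 − 0.2916 = 0.7084;  √(1−r²) = 0.841665
√(n−2) = √34 = 5.830952
t = r·√(n−2)/√(1−r²) = 0.54 · 5.830952 / 0.841665 = 3.741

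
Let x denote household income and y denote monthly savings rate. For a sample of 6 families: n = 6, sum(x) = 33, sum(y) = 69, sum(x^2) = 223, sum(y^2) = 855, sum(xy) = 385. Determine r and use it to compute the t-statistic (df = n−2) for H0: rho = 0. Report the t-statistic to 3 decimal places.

Numerator: nΣxy − (Σx)(Σy) = 6·385 − (33)(69) = 33
Denominator: √[(nΣx²−(Σx)²)(nΣy²−(Σy)²)]
  nΣx²−(Σx)² = 6·223 − 1089 = 249;  nΣy²−(Σy)² = 6·855 − 4761 = 369
  √(249·369) = √91881 = 303.1188
r = 33 / 303.1188 = 0.1089
t = r·√(n−2)/√(1−r²) = 0.1089·√4 / √(1−0.011859) = 0.217800 / 0.994053 = 0.219

0.219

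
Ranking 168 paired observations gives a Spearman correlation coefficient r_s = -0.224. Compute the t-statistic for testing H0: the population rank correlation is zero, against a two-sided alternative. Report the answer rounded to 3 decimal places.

-2.961

t = r_s·√(n−2) / √(1−r_s²) with r_s = -0.224, n = 168
  = -0.224·√166 / √(1 − 0.050176)
  = -0.224·12.884099 / 0.974589
  = -2.886038 / 0.974589 = -2.961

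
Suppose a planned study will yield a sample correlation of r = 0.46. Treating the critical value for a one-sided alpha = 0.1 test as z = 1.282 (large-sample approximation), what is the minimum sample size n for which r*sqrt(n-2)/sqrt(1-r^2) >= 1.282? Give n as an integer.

9

r√(n−2)/√(1−r²) ≥ 1.282  ⇔  n−2 ≥ (1.282)²·(1−r²)/r²
(1−r²)/r² = (1−0.2116)/0.2116 = 3.7259
n ≥ 2 + 1.643524·3.7259 = 2 + 6.1236 = 8.1236
⌈8.1236⌉ = 9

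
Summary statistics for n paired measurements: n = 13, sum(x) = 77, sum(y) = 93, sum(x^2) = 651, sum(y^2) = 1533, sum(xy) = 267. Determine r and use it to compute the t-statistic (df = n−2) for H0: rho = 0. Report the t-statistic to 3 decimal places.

-3.163

Numerator: nΣxy − (Σx)(Σy) = 13·267 − (77)(93) = -3690
Denominator: √[(nΣx²−(Σx)²)(nΣy²−(Σy)²)]
  nΣx²−(Σx)² = 13·651 − 5929 = 2534;  nΣy²−(Σy)² = 13·1533 − 8649 = 11280
  √(2534·11280) = √28583520 = 5346.3558
r = -3690 / 5346.3558 = -0.6902
t = r·√(n−2)/√(1−r²) = -0.6902·√11 / √(1−0.476376) = -2.289134 / 0.723619 = -3.163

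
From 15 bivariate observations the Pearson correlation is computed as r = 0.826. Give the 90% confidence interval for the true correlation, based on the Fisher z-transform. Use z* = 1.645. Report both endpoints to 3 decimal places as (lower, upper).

(0.605, 0.929)

z_r = atanh(0.826) = 1.175414;  SE = 1/√(n−3) = 1/√12 = 0.288675
z-limits: 1.175414 ± 1.645·0.288675 = 1.175414 ± 0.474870 = [0.700544, 1.650284]
ρ-limits: (tanh 0.700544, tanh 1.650284) = (0.605, 0.929)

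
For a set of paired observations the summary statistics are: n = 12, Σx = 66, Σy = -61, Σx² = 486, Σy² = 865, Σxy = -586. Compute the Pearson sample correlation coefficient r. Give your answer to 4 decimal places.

Numerator: nΣxy − (Σx)(Σy) = 12·(-586) − (66)(-61) = -3006
Denominator: √[(nΣx²−(Σx)²)(nΣy²−(Σy)²)]
  nΣx²−(Σx)² = 12·486 − 4356 = 1476;  nΣy²−(Σy)² = 12·865 − 3721 = 6659
  √(1476·6659) = √9828684 = 3135.0732
r = -3006 / 3135.0732 = -0.9588

-0.9588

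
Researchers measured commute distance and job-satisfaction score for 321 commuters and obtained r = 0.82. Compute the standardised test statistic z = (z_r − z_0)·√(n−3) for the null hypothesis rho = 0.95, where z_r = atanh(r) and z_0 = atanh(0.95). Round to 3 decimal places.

z_r = atanh(0.82) = 1.156817,  z_0 = atanh(0.95) = 1.831781
SE = 1/√(n−3) = 1/√318 = 0.056077
z = (z_r − z_0)/SE = (1.156817 − 1.831781) / 0.056077 = -0.674964 / 0.056077 = -12.036

-12.036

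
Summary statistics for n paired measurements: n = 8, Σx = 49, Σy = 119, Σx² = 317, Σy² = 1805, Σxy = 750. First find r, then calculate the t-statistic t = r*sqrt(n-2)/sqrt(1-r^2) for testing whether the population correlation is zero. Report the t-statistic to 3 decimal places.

S_xy = nΣxy − ΣxΣy = 8·750 − 49·119 = 6000 − 5831 = 169
S_xx = nΣx² − (Σx)² = 8·317 − 49² = 2536 − 2401 = 135
S_yy = nΣy² − (Σy)² = 8·1805 − 119² = 14440 − 14161 = 279
r = S_xy / √(S_xx·S_yy) = 169 / √(135·279) = 169 / √37665 = 169 / 194.0747 = 0.8708
t = r·√(n−2)/√(1−r²) = 0.8708·√6 / √(1−0.758293) = 2.133016 / 0.491637 = 4.339

4.339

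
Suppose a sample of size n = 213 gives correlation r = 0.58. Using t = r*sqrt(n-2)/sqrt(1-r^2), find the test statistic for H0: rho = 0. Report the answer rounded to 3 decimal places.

10.342

1 − r² = 1 − 0.3364 = 0.6636;  √(1−r²) = 0.814616
√(n−2) = √211 = 14.525839
t = r·√(n−2)/√(1−r²) = 0.58 · 14.525839 / 0.814616 = 10.342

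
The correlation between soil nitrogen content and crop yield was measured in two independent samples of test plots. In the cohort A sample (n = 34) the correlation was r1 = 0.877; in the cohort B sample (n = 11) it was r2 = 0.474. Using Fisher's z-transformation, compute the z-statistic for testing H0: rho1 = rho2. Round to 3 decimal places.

z1 = atanh(0.877) = 1.362623,  z2 = atanh(0.474) = 0.515217
SE = √(1/(n1−3) + 1/(n2−3)) = √(1/31 + 1/8) = √(0.0322581 + 0.1250000) = √0.1572581 = 0.396558
z = (z1 − z2)/SE = (1.362623 − 0.515217) / 0.396558 = 0.847406 / 0.396558 = 2.137

2.137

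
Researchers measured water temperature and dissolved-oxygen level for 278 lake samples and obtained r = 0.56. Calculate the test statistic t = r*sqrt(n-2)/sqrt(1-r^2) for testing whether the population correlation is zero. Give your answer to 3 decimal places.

11.229

1 − r² = 1 − 0.3136 = 0.6864;  √(1−r²) = 0.828493
√(n−2) = √276 = 16.613248
t = r·√(n−2)/√(1−r²) = 0.56 · 16.613248 / 0.828493 = 11.229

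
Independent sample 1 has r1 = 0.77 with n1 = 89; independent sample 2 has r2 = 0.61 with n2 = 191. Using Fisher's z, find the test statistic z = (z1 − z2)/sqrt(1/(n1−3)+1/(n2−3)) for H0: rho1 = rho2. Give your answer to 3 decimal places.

2.392

z1 = atanh(0.77) = 1.020328,  z2 = atanh(0.61) = 0.708921
SE = √(1/(n1−3) + 1/(n2−3)) = √(1/86 + 1/188) = √(0.0116279 + 0.0053191) = √0.0169470 = 0.130181
z = (z1 − z2)/SE = (1.020328 − 0.708921) / 0.130181 = 0.311407 / 0.130181 = 2.392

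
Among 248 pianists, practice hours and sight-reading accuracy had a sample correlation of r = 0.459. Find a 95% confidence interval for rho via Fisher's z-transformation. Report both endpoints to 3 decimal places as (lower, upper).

(0.355, 0.552)

z_r = atanh(0.459) = 0.496044;  SE = 1/√(n−3) = 1/√245 = 0.063888
z-limits: 0.496044 ± 1.960·0.063888 = 0.496044 ± 0.125220 = [0.370824, 0.621264]
ρ-limits: (tanh 0.370824, tanh 0.621264) = (0.355, 0.552)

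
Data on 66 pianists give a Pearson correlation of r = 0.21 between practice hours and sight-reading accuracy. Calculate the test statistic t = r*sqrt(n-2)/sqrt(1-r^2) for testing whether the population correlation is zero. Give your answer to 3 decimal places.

1 − r² = 1 − 0.0441 = 0.9559;  √(1−r²) = 0.977701
√(n−2) = √64 = 8.000000
t = r·√(n−2)/√(1−r²) = 0.21 · 8.000000 / 0.977701 = 1.718

1.718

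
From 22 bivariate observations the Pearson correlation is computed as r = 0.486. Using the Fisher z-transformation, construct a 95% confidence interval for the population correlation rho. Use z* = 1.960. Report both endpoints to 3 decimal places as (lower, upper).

z_r = atanh(0.486) = 0.530810;  SE = 1/√(n−3) = 1/√19 = 0.229416
z-limits: 0.530810 ± 1.960·0.229416 = 0.530810 ± 0.449655 = [0.081155, 0.980465]
ρ-limits: (tanh 0.081155, tanh 0.980465) = (0.081, 0.753)

(0.081, 0.753)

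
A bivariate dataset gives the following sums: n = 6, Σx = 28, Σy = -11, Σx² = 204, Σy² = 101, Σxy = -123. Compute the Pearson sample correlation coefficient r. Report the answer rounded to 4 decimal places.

Numerator: nΣxy − (Σx)(Σy) = 6·(-123) − (28)(-11) = -430
Denominator: √[(nΣx²−(Σx)²)(nΣy²−(Σy)²)]
  nΣx²−(Σx)² = 6·204 − 784 = 440;  nΣy²−(Σy)² = 6·101 − 121 = 485
  √(440·485) = √213400 = 461.9524
r = -430 / 461.9524 = -0.9308

-0.9308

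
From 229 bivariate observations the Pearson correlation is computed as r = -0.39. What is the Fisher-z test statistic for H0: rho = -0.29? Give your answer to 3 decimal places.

-1.702

Fisher z: atanh(-0.39) = -0.411800, atanh(-0.29) = -0.298566
z = (z_r − z_0)·√(n−3) = (-0.411800 − (-0.298566))·√226 = -0.113234 · 15.033296 = -1.702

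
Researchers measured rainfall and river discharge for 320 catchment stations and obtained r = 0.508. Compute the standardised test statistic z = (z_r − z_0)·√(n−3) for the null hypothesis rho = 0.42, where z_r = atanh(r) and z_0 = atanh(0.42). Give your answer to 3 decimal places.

2.000

Fisher z: atanh(0.508) = 0.560030, atanh(0.42) = 0.447692
z = (z_r − z_0)·√(n−3) = (0.560030 − 0.447692)·√317 = 0.112338 · 17.804494 = 2.000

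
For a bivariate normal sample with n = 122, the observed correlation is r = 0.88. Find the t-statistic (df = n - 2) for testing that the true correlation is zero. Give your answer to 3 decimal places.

t = r·√(n−2) / √(1−r²) with r = 0.88, n = 122
  = 0.88·√120 / √(1 − 0.7744)
  = 0.88·10.954451 / 0.474974
  = 9.639917 / 0.474974 = 20.296

20.296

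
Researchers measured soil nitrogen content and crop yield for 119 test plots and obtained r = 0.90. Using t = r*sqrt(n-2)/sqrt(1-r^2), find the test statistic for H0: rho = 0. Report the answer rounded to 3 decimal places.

t = r·√(n−2) / √(1−r²) with r = 0.90, n = 119
  = 0.90·√117 / √(1 − 0.8100)
  = 0.90·10.816654 / 0.435890
  = 9.734989 / 0.435890 = 22.334

22.334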